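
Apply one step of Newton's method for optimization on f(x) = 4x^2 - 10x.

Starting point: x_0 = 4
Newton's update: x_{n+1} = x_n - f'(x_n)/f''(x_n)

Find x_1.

f(x) = 4x^2 - 10x
f'(x) = 8x + (-10), f''(x) = 8
Newton step: x_1 = x_0 - f'(x_0)/f''(x_0)
f'(4) = 22
x_1 = 4 - 22/8 = 5/4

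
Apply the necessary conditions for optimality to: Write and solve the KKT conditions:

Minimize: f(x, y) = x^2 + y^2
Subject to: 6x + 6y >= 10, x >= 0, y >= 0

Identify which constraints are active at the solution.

KKT conditions for min x^2 + y^2 s.t. 6x + 6y >= 10, x >= 0, y >= 0:
Stationarity: 2x = mu*6 + mu_x, 2y = mu*6 + mu_y, with mu, mu_x, mu_y >= 0
Complementary slackness: mu*(6x + 6y - 10) = 0, mu_x*x = 0, mu_y*y = 0
(0, 0) is infeasible (6*0 + 6*0 < 10), so if mu = 0 stationarity would force x = mu_x/2 >= 0, y = mu_y/2 >= 0 with mu_x*x = mu_y*y = 0, i.e. x = y = 0: contradiction. Hence mu > 0 and 6x + 6y = 10 is active.
Try x > 0, y > 0 (so mu_x = mu_y = 0): x = 6*mu/2, y = 6*mu/2
Substitute: 6*(6*mu/2) + 6*(6*mu/2) = 10
  mu*72/2 = 10 => mu = 5/18
x* = 5/6 > 0, y* = 5/6 > 0, consistent with mu_x = mu_y = 0.
f is convex and the constraints are linear, so this KKT point is the global minimum.
f* = 25/18
Active constraints: 6x + 6y >= 10 (holds with equality, mu = 5/18 > 0); x >= 0 and y >= 0 are inactive (mu_x = mu_y = 0).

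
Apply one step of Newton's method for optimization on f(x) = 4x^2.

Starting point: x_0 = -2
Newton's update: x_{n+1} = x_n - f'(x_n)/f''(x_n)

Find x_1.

f(x) = 4x^2
f'(x) = 8x + (0), f''(x) = 8
Newton step: x_1 = x_0 - f'(x_0)/f''(x_0)
f'(-2) = -16
x_1 = -2 - -16/8 = 0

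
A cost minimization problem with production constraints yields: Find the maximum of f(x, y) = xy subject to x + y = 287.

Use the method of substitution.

Substitute y = 287 - x into f(x,y) = xy:
g(x) = x(287 - x) = 287x - x^2
g'(x) = 287 - 2x = 0  =>  x = 287/2
y = 287 - 287/2 = 287/2
Maximum value = (287/2) * (287/2) = 82369/4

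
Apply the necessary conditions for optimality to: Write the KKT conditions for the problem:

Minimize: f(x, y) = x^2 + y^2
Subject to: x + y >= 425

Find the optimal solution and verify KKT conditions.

KKT conditions for min x^2 + y^2 s.t. x + y >= 425:
Stationarity: 2x = mu, 2y = mu
So x = y = mu/2.
Complementary slackness: mu*(x + y - 425) = 0
Primal feasibility: x + y >= 425; dual feasibility: mu >= 0
If mu = 0 then x = y = 0, but 0 + 0 < 425 is infeasible, so the constraint is active.
Constraint active: x + y = 2*(mu/2) = 425 => mu = 425
x = y = 425/2, f = 180625/2
Verify: stationarity 2*(425/2) = 425 = mu; primal 425/2 + 425/2 = 425 >= 425; dual mu = 425 >= 0; complementary slackness 425*(425 - 425) = 0. All KKT conditions hold.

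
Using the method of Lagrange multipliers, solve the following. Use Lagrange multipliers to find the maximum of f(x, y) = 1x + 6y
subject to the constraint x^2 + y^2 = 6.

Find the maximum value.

Set up Lagrange conditions: grad f = lambda * grad g
  1 = 2*lambda*x
  6 = 2*lambda*y
From these: x/y = 1/6, so x = 1t, y = 6t for some t.
Substitute into constraint: (1t)^2 + (6t)^2 = 6
  t^2 * 37 = 6
  t = sqrt(6/37)
Maximum = 1*x + 6*y = (1^2 + 6^2)*t = 37 * sqrt(6/37) = sqrt(222)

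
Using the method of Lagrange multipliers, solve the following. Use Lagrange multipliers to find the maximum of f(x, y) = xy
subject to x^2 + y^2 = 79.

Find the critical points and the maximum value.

Lagrange conditions: y = 2*lambda*x and x = 2*lambda*y
If x = 0 then y = 0, violating the constraint, so x, y != 0.
Dividing: y/x = x/y => x^2 = y^2 => y = x or y = -x
Constraint: 2x^2 = 79 => x^2 = 79/2 => x = +/-sqrt(79/2)
Critical points: (sqrt(79/2), sqrt(79/2)), (-sqrt(79/2), -sqrt(79/2)), (sqrt(79/2), -sqrt(79/2)), (-sqrt(79/2), sqrt(79/2))
  y = x:  xy = x^2 = 79/2  at (sqrt(79/2), sqrt(79/2)) and (-sqrt(79/2), -sqrt(79/2))
  y = -x: xy = -x^2 = -79/2 at (sqrt(79/2), -sqrt(79/2)) and (-sqrt(79/2), sqrt(79/2))
Maximum xy = 79/2 at (sqrt(79/2), sqrt(79/2)) and (-sqrt(79/2), -sqrt(79/2))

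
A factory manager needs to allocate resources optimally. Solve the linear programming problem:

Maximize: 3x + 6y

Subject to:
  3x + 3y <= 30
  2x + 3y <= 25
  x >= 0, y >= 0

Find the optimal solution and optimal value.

Feasible vertices: (0, 0), (0, 25/3), (5, 5), (10, 0)
Objective 3x + 6y at each:
  (0, 0): 0
  (0, 25/3): 50
  (5, 5): 45
  (10, 0): 30
Maximum is 50 at (0, 25/3).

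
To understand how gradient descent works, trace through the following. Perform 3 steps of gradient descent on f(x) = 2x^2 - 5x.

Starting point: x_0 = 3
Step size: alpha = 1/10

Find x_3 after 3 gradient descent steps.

f(x) = 2x^2 - 5x, f'(x) = 4x + (-5)
Step 1: f'(3) = 7, x_1 = 3 - 1/10 * 7 = 23/10
Step 2: f'(23/10) = 21/5, x_2 = 23/10 - 1/10 * 21/5 = 47/25
Step 3: f'(47/25) = 63/25, x_3 = 47/25 - 1/10 * 63/25 = 407/250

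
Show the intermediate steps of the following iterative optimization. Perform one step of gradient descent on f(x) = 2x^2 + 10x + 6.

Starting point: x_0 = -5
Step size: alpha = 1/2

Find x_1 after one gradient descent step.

f(x) = 2x^2 + 10x + 6
f'(x) = 4x + 10
f'(-5) = 4*-5 + (10) = -10
x_1 = x_0 - alpha * f'(x_0) = -5 - 1/2 * -10 = 0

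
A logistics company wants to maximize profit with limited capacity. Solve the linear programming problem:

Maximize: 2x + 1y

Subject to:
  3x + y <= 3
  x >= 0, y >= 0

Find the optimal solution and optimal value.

The feasible region has vertices at [(0, 0), (1, 0), (0, 3)].
Checking objective 2x + 1y at each vertex:
  (0, 0): 2*0 + 1*0 = 0
  (1, 0): 2*1 + 1*0 = 2
  (0, 3): 2*0 + 1*3 = 3
Maximum is 3 at (0, 3).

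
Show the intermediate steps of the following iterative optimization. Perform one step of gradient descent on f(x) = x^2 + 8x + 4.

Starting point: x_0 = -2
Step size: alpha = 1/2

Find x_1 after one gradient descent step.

f(x) = x^2 + 8x + 4
f'(x) = 2x + 8
f'(-2) = 2*-2 + (8) = 4
x_1 = x_0 - alpha * f'(x_0) = -2 - 1/2 * 4 = -4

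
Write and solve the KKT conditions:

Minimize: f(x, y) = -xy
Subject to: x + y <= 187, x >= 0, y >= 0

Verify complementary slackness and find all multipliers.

Problem: min -xy s.t. x + y <= 187 (multiplier lambda), x >= 0 (mu_x), y >= 0 (mu_y)
KKT stationarity: -y + lambda - mu_x = 0, -x + lambda - mu_y = 0, with lambda, mu_x, mu_y >= 0
Complementary slackness: lambda*(x + y - 187) = 0, mu_x*x = 0, mu_y*y = 0
If lambda = 0: y = -mu_x <= 0 and x = -mu_y <= 0 force x = y = 0 with f = 0; but x = y = 187/2 is feasible with f = -34969/4 < 0, so this is not the minimum. Hence lambda > 0 and x + y = 187.
Try x > 0, y > 0 (so mu_x = mu_y = 0): y = lambda, x = lambda => x = y = lambda
x + y = 187 => 2*lambda = 187 => lambda = 187/2
x* = y* = 187/2 > 0, consistent with mu_x = mu_y = 0.
(Any feasible point with x = 0 or y = 0 has f = 0 > -34969/4, so the minimum is not on those boundaries.)
min(-xy) = -34969/4 (i.e. max xy = 34969/4)
Multipliers: lambda = 187/2, mu_x = 0, mu_y = 0
Complementary slackness: lambda*(x + y - 187) = 187/2*(187/2 + 187/2 - 187) = 0, mu_x*x = 0*187/2 = 0, mu_y*y = 0*187/2 = 0. Satisfied.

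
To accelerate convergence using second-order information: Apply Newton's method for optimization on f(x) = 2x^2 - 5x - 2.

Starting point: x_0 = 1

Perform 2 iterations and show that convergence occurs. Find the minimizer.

f(x) = 2x^2 - 5x - 2, f'(x) = 4x + (-5), f''(x) = 4
Step 1: f'(1) = -1, x_1 = 1 - -1/4 = 5/4
Step 2: f'(5/4) = 0, x_2 = 5/4 (converged)
Newton's method converges in 1 step for quadratics.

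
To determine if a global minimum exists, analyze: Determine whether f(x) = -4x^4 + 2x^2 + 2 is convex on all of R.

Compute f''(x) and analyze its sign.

f(x) = -4x^4 + 2x^2 + 2
f'(x) = -16x^3 + 4x
f''(x) = -48x^2 + 4
f''(x) = -48x^2 + 4 -> -inf as |x| -> inf
Therefore, f is not globally convex on R.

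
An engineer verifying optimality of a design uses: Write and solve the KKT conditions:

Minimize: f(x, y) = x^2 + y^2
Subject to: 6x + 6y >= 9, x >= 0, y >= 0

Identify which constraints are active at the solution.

KKT conditions for min x^2 + y^2 s.t. 6x + 6y >= 9, x >= 0, y >= 0:
Stationarity: 2x = mu*6 + mu_x, 2y = mu*6 + mu_y, with mu, mu_x, mu_y >= 0
Complementary slackness: mu*(6x + 6y - 9) = 0, mu_x*x = 0, mu_y*y = 0
(0, 0) is infeasible (6*0 + 6*0 < 9), so if mu = 0 stationarity would force x = mu_x/2 >= 0, y = mu_y/2 >= 0 with mu_x*x = mu_y*y = 0, i.e. x = y = 0: contradiction. Hence mu > 0 and 6x + 6y = 9 is active.
Try x > 0, y > 0 (so mu_x = mu_y = 0): x = 6*mu/2, y = 6*mu/2
Substitute: 6*(6*mu/2) + 6*(6*mu/2) = 9
  mu*72/2 = 9 => mu = 1/4
x* = 3/4 > 0, y* = 3/4 > 0, consistent with mu_x = mu_y = 0.
f is convex and the constraints are linear, so this KKT point is the global minimum.
f* = 9/8
Active constraints: 6x + 6y >= 9 (holds with equality, mu = 1/4 > 0); x >= 0 and y >= 0 are inactive (mu_x = mu_y = 0).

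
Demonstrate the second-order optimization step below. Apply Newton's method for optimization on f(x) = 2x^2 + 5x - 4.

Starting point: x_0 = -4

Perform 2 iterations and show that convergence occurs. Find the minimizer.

f(x) = 2x^2 + 5x - 4, f'(x) = 4x + (5), f''(x) = 4
Step 1: f'(-4) = -11, x_1 = -4 - -11/4 = -5/4
Step 2: f'(-5/4) = 0, x_2 = -5/4 (converged)
Newton's method converges in 1 step for quadratics.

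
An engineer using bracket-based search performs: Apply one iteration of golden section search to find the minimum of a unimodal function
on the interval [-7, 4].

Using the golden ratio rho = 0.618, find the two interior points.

Golden section search on [-7, 4].
Golden ratio rho = 0.618 (approx).
Interior points:
  x_1 = -7 + (1-0.618)*11 = -2.7980
  x_2 = -7 + 0.618*11 = -0.2020
Compare f(x_1) and f(x_2) to determine which subinterval to keep.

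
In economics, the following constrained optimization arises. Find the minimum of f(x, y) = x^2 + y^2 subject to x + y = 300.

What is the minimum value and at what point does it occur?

Substitute y = 300 - x into f(x,y) = x^2 + y^2:
g(x) = x^2 + (300 - x)^2 = 2x^2 - 600x + 90000
g'(x) = 4x - 600 = 0  =>  x = 150
y = 300 - 150 = 150
Minimum value = 150^2 + 150^2 = 45000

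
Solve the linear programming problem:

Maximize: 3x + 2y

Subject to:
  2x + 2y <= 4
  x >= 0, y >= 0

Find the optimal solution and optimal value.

The feasible region has vertices at [(0, 0), (2, 0), (0, 2)].
Checking objective 3x + 2y at each vertex:
  (0, 0): 3*0 + 2*0 = 0
  (2, 0): 3*2 + 2*0 = 6
  (0, 2): 3*0 + 2*2 = 4
Maximum is 6 at (2, 0).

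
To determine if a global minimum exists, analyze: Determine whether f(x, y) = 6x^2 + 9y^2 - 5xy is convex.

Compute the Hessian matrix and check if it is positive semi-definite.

f(x,y) = 6x^2 + 9y^2 - 5xy
Hessian H = [[12, -5], [-5, 18]]
trace(H) = 30, det(H) = 191
Eigenvalues: (30 +/- sqrt(136)) / 2 = 20.83, 9.169
Since both eigenvalues > 0, f is convex.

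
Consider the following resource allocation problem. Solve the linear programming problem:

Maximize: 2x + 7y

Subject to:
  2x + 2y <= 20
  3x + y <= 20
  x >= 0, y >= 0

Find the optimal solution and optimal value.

Feasible vertices: (0, 0), (0, 10), (5, 5), (20/3, 0)
Objective 2x + 7y at each:
  (0, 0): 0
  (0, 10): 70
  (5, 5): 45
  (20/3, 0): 40/3
Maximum is 70 at (0, 10).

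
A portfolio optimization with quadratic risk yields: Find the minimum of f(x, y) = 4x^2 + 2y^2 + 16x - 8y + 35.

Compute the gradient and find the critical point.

f(x,y) = 4x^2 + 2y^2 + 16x - 8y + 35
df/dx = 8x + (16) = 0  =>  x = -2
df/dy = 4y + (-8) = 0  =>  y = 2
f(-2, 2) = 4*(-2)^2 + 2*(2)^2 + 16*(-2) + -8*(2) + 35 = 11
Hessian is diagonal with entries 8, 4 > 0, so this is a minimum.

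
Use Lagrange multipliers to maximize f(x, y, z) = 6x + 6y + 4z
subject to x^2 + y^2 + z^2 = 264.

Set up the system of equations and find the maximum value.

Lagrange conditions: 6 = 2*lambda*x, 6 = 2*lambda*y, 4 = 2*lambda*z
So x:6 = y:6 = z:4, i.e. x = 6t, y = 6t, z = 4t
Constraint: t^2*(6^2 + 6^2 + 4^2) = 264
  t^2 * 88 = 264  =>  t = sqrt(3)
Maximum = 6*6t + 6*6t + 4*4t = 88*sqrt(3) = sqrt(23232)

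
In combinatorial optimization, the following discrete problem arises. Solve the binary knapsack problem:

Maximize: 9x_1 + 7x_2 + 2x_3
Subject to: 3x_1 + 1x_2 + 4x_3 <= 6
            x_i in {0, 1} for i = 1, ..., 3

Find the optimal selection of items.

Items: item 1 (v=9, w=3), item 2 (v=7, w=1), item 3 (v=2, w=4)
Capacity: 6
Checking all 8 subsets (w = total weight, v = total value):
  {}: w = 0, v = 0
  {1}: w = 3, v = 9
  {2}: w = 1, v = 7
  {3}: w = 4, v = 2
  {1, 2}: w = 4, v = 16
  {1, 3}: w = 7 > 6, infeasible
  {2, 3}: w = 5, v = 9
  {1, 2, 3}: w = 8 > 6, infeasible
Best feasible subset: items [1, 2]
Total weight: 4 <= 6, total value: 16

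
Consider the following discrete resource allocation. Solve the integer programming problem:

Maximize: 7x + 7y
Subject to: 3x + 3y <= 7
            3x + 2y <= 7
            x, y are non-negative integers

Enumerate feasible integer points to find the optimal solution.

Constraint 1: 3x + 3y <= 7
Constraint 2: 3x + 2y <= 7
Feasible x range (need y >= 0): 0 <= x <= min(7/3, 7/3) => x in {0, ..., 2}.
Enumerate feasible integer points row by row (the coefficient of y is 7 > 0, so for each x the largest feasible y gives the best value):
  x = 0: y <= min((7 - 3*0)/3, (7 - 3*0)/2) => y in {0, ..., 2}; best 7*0 + 7*2 = 14
  x = 1: y <= min((7 - 3*1)/3, (7 - 3*1)/2) => y in {0, ..., 1}; best 7*1 + 7*1 = 14
  x = 2: y <= min((7 - 3*2)/3, (7 - 3*2)/2) => y in {0}; best 7*2 + 7*0 = 14
The maximum 7x + 7y = 14 is achieved at x = 0, y = 2.
(The same value 14 is also attained at (1, 1), (2, 0).)
Check: 3*0 + 3*2 = 6 <= 7 and 3*0 + 2*2 = 4 <= 7.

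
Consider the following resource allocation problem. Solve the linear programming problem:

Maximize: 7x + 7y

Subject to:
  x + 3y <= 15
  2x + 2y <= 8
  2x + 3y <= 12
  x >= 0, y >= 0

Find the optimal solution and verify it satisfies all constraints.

Feasible vertices: (0, 0), (0, 4), (4, 0)
Objective 7x + 7y at each vertex:
  (0, 0): 0
  (0, 4): 28
  (4, 0): 28
Maximum is 28 at (0, 4).
Verify constraints at (x, y) = (0, 4):
  1*0 + 3*4 = 12 <= 15
  2*0 + 2*4 = 8 <= 8 (active)
  2*0 + 3*4 = 12 <= 12 (active)
  x = 0 >= 0, y = 4 >= 0. All constraints satisfied.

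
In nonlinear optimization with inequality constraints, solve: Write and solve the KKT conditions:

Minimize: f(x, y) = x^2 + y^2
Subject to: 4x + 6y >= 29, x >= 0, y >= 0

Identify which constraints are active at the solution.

KKT conditions for min x^2 + y^2 s.t. 4x + 6y >= 29, x >= 0, y >= 0:
Stationarity: 2x = mu*4 + mu_x, 2y = mu*6 + mu_y, with mu, mu_x, mu_y >= 0
Complementary slackness: mu*(4x + 6y - 29) = 0, mu_x*x = 0, mu_y*y = 0
(0, 0) is infeasible (4*0 + 6*0 < 29), so if mu = 0 stationarity would force x = mu_x/2 >= 0, y = mu_y/2 >= 0 with mu_x*x = mu_y*y = 0, i.e. x = y = 0: contradiction. Hence mu > 0 and 4x + 6y = 29 is active.
Try x > 0, y > 0 (so mu_x = mu_y = 0): x = 4*mu/2, y = 6*mu/2
Substitute: 4*(4*mu/2) + 6*(6*mu/2) = 29
  mu*52/2 = 29 => mu = 29/26
x* = 29/13 > 0, y* = 87/26 > 0, consistent with mu_x = mu_y = 0.
f is convex and the constraints are linear, so this KKT point is the global minimum.
f* = 841/52
Active constraints: 4x + 6y >= 29 (holds with equality, mu = 29/26 > 0); x >= 0 and y >= 0 are inactive (mu_x = mu_y = 0).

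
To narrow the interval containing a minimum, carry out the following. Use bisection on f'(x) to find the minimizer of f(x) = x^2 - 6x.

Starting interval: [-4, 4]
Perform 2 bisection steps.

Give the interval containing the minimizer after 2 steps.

Finding critical point of f(x) = x^2 - 6x using bisection on f'(x) = 2x + -6.
f'(x) = 0 when x = 3.
Starting interval: [-4, 4]
Step 1: mid = 0, f'(mid) = -6, new interval = [0, 4]
Step 2: mid = 2, f'(mid) = -2, new interval = [2, 4]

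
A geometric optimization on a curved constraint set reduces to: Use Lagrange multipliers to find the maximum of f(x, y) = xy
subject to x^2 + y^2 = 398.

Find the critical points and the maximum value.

Lagrange conditions: y = 2*lambda*x and x = 2*lambda*y
If x = 0 then y = 0, violating the constraint, so x, y != 0.
Dividing: y/x = x/y => x^2 = y^2 => y = x or y = -x
Constraint: 2x^2 = 398 => x^2 = 199 => x = +/-sqrt(199)
Critical points: (sqrt(199), sqrt(199)), (-sqrt(199), -sqrt(199)), (sqrt(199), -sqrt(199)), (-sqrt(199), sqrt(199))
  y = x:  xy = x^2 = 199  at (sqrt(199), sqrt(199)) and (-sqrt(199), -sqrt(199))
  y = -x: xy = -x^2 = -199 at (sqrt(199), -sqrt(199)) and (-sqrt(199), sqrt(199))
Maximum xy = 199 at (sqrt(199), sqrt(199)) and (-sqrt(199), -sqrt(199))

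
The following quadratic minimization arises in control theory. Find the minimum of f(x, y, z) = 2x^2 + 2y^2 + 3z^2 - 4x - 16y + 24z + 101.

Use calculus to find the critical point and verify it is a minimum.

f(x,y,z) = 2x^2 + 2y^2 + 3z^2 - 4x - 16y + 24z + 101
df/dx = 4x + (-4) = 0 => x = 1
df/dy = 4y + (-16) = 0 => y = 4
df/dz = 6z + (24) = 0 => z = -4
f(1,4,-4) = 2*(1)^2 + 2*(4)^2 + 3*(-4)^2 + -4*(1) + -16*(4) + 24*(-4) + 101 = 19
Hessian is diagonal with entries 4, 4, 6 > 0, confirmed minimum.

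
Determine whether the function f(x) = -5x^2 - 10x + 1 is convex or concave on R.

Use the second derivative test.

f(x) = -5x^2 - 10x + 1
f'(x) = -10x - 10
f''(x) = -10
Since f''(x) = -10 < 0 for all x, f is concave on R.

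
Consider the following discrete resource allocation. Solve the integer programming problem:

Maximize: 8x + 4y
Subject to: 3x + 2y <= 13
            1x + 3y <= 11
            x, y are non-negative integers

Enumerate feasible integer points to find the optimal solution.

Constraint 1: 3x + 2y <= 13
Constraint 2: 1x + 3y <= 11
Feasible x range (need y >= 0): 0 <= x <= min(13/3, 11/1) => x in {0, ..., 4}.
Enumerate feasible integer points row by row (the coefficient of y is 4 > 0, so for each x the largest feasible y gives the best value):
  x = 0: y <= min((13 - 3*0)/2, (11 - 1*0)/3) => y in {0, ..., 3}; best 8*0 + 4*3 = 12
  x = 1: y <= min((13 - 3*1)/2, (11 - 1*1)/3) => y in {0, ..., 3}; best 8*1 + 4*3 = 20
  x = 2: y <= min((13 - 3*2)/2, (11 - 1*2)/3) => y in {0, ..., 3}; best 8*2 + 4*3 = 28
  x = 3: y <= min((13 - 3*3)/2, (11 - 1*3)/3) => y in {0, ..., 2}; best 8*3 + 4*2 = 32
  x = 4: y <= min((13 - 3*4)/2, (11 - 1*4)/3) => y in {0}; best 8*4 + 4*0 = 32
The maximum 8x + 4y = 32 is achieved at x = 3, y = 2.
(The same value 32 is also attained at (4, 0).)
Check: 3*3 + 2*2 = 13 <= 13 and 1*3 + 3*2 = 9 <= 11.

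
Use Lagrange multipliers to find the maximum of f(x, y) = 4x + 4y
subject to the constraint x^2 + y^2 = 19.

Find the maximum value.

Set up Lagrange conditions: grad f = lambda * grad g
  4 = 2*lambda*x
  4 = 2*lambda*y
From these: x/y = 4/4, so x = 4t, y = 4t for some t.
Substitute into constraint: (4t)^2 + (4t)^2 = 19
  t^2 * 32 = 19
  t = sqrt(19/32)
Maximum = 4*x + 4*y = (4^2 + 4^2)*t = 32 * sqrt(19/32) = sqrt(608)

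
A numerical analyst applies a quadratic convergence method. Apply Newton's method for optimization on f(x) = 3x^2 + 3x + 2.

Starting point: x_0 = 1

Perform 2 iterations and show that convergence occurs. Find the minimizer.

f(x) = 3x^2 + 3x + 2, f'(x) = 6x + (3), f''(x) = 6
Step 1: f'(1) = 9, x_1 = 1 - 9/6 = -1/2
Step 2: f'(-1/2) = 0, x_2 = -1/2 (converged)
Newton's method converges in 1 step for quadratics.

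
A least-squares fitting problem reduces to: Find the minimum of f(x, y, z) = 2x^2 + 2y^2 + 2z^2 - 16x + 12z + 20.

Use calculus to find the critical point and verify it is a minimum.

f(x,y,z) = 2x^2 + 2y^2 + 2z^2 - 16x + 12z + 20
df/dx = 4x + (-16) = 0 => x = 4
df/dy = 4y + (0) = 0 => y = 0
df/dz = 4z + (12) = 0 => z = -3
f(4,0,-3) = 2*(4)^2 + 2*(0)^2 + 2*(-3)^2 + -16*(4) + 12*(-3) + 20 = -30
Hessian is diagonal with entries 4, 4, 4 > 0, confirmed minimum.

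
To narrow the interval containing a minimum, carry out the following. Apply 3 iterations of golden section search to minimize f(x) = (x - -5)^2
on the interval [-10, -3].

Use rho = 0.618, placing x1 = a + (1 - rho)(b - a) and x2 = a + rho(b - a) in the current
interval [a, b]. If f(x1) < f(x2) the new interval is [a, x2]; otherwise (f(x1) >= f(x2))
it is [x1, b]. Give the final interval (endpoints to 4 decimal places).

Golden section search for min of f(x) = (x - -5)^2 on [-10, -3].
Each step: x1 = a + (1 - rho)(b - a), x2 = a + rho(b - a); if f(x1) < f(x2) keep [a, x2], otherwise keep [x1, b].
Step 1: [-10.0000, -3.0000], x1=-7.3260 (f=5.4103), x2=-5.6740 (f=0.4543); f(x1) > f(x2) => keep [-7.3260, -3.0000]
Step 2: [-7.3260, -3.0000], x1=-5.6735 (f=0.4536), x2=-4.6525 (f=0.1207); f(x1) > f(x2) => keep [-5.6735, -3.0000]
Step 3: [-5.6735, -3.0000], x1=-4.6522 (f=0.1210), x2=-4.0213 (f=0.9579); f(x1) < f(x2) => keep [-5.6735, -4.0213]
Final interval: [-5.6735, -4.0213]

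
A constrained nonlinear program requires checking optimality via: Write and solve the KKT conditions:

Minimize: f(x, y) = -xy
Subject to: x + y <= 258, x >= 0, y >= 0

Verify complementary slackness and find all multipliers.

Problem: min -xy s.t. x + y <= 258 (multiplier lambda), x >= 0 (mu_x), y >= 0 (mu_y)
KKT stationarity: -y + lambda - mu_x = 0, -x + lambda - mu_y = 0, with lambda, mu_x, mu_y >= 0
Complementary slackness: lambda*(x + y - 258) = 0, mu_x*x = 0, mu_y*y = 0
If lambda = 0: y = -mu_x <= 0 and x = -mu_y <= 0 force x = y = 0 with f = 0; but x = y = 129 is feasible with f = -16641 < 0, so this is not the minimum. Hence lambda > 0 and x + y = 258.
Try x > 0, y > 0 (so mu_x = mu_y = 0): y = lambda, x = lambda => x = y = lambda
x + y = 258 => 2*lambda = 258 => lambda = 129
x* = y* = 129 > 0, consistent with mu_x = mu_y = 0.
(Any feasible point with x = 0 or y = 0 has f = 0 > -16641, so the minimum is not on those boundaries.)
min(-xy) = -16641 (i.e. max xy = 16641)
Multipliers: lambda = 129, mu_x = 0, mu_y = 0
Complementary slackness: lambda*(x + y - 258) = 129*(129 + 129 - 258) = 0, mu_x*x = 0*129 = 0, mu_y*y = 0*129 = 0. Satisfied.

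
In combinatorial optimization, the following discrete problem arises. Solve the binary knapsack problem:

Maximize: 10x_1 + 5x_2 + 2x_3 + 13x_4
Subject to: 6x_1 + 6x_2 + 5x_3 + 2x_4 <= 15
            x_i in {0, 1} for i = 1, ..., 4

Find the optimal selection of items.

Items: item 1 (v=10, w=6), item 2 (v=5, w=6), item 3 (v=2, w=5), item 4 (v=13, w=2)
Capacity: 15
Checking all 16 subsets (w = total weight, v = total value):
  {}: w = 0, v = 0
  {1}: w = 6, v = 10
  {2}: w = 6, v = 5
  {3}: w = 5, v = 2
  {4}: w = 2, v = 13
  {1, 2}: w = 12, v = 15
  {1, 3}: w = 11, v = 12
  {1, 4}: w = 8, v = 23
  {2, 3}: w = 11, v = 7
  {2, 4}: w = 8, v = 18
  {3, 4}: w = 7, v = 15
  {1, 2, 3}: w = 17 > 15, infeasible
  {1, 2, 4}: w = 14, v = 28
  {1, 3, 4}: w = 13, v = 25
  {2, 3, 4}: w = 13, v = 20
  {1, 2, 3, 4}: w = 19 > 15, infeasible
Best feasible subset: items [1, 2, 4]
Total weight: 14 <= 15, total value: 28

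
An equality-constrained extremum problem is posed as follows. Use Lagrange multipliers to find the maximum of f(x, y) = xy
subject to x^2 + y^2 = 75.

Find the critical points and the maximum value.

Lagrange conditions: y = 2*lambda*x and x = 2*lambda*y
If x = 0 then y = 0, violating the constraint, so x, y != 0.
Dividing: y/x = x/y => x^2 = y^2 => y = x or y = -x
Constraint: 2x^2 = 75 => x^2 = 75/2 => x = +/-sqrt(75/2)
Critical points: (sqrt(75/2), sqrt(75/2)), (-sqrt(75/2), -sqrt(75/2)), (sqrt(75/2), -sqrt(75/2)), (-sqrt(75/2), sqrt(75/2))
  y = x:  xy = x^2 = 75/2  at (sqrt(75/2), sqrt(75/2)) and (-sqrt(75/2), -sqrt(75/2))
  y = -x: xy = -x^2 = -75/2 at (sqrt(75/2), -sqrt(75/2)) and (-sqrt(75/2), sqrt(75/2))
Maximum xy = 75/2 at (sqrt(75/2), sqrt(75/2)) and (-sqrt(75/2), -sqrt(75/2))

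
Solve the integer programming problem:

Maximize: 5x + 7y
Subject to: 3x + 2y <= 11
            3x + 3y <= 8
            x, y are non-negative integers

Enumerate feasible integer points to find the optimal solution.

Constraint 1: 3x + 2y <= 11
Constraint 2: 3x + 3y <= 8
Feasible x range (need y >= 0): 0 <= x <= min(11/3, 8/3) => x in {0, ..., 2}.
Enumerate feasible integer points row by row (the coefficient of y is 7 > 0, so for each x the largest feasible y gives the best value):
  x = 0: y <= min((11 - 3*0)/2, (8 - 3*0)/3) => y in {0, ..., 2}; best 5*0 + 7*2 = 14
  x = 1: y <= min((11 - 3*1)/2, (8 - 3*1)/3) => y in {0, ..., 1}; best 5*1 + 7*1 = 12
  x = 2: y <= min((11 - 3*2)/2, (8 - 3*2)/3) => y in {0}; best 5*2 + 7*0 = 10
The maximum 5x + 7y = 14 is achieved at x = 0, y = 2.
Check: 3*0 + 2*2 = 4 <= 11 and 3*0 + 3*2 = 6 <= 8.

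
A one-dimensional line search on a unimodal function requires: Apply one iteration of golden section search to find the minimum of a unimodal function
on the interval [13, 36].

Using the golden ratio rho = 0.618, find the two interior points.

Golden section search on [13, 36].
Golden ratio rho = 0.618 (approx).
Interior points:
  x_1 = 13 + (1-0.618)*23 = 21.7860
  x_2 = 13 + 0.618*23 = 27.2140
Compare f(x_1) and f(x_2) to determine which subinterval to keep.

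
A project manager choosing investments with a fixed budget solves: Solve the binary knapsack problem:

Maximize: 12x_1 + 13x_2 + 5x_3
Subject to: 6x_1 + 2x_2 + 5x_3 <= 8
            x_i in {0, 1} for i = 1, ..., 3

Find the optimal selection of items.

Items: item 1 (v=12, w=6), item 2 (v=13, w=2), item 3 (v=5, w=5)
Capacity: 8
Checking all 8 subsets (w = total weight, v = total value):
  {}: w = 0, v = 0
  {1}: w = 6, v = 12
  {2}: w = 2, v = 13
  {3}: w = 5, v = 5
  {1, 2}: w = 8, v = 25
  {1, 3}: w = 11 > 8, infeasible
  {2, 3}: w = 7, v = 18
  {1, 2, 3}: w = 13 > 8, infeasible
Best feasible subset: items [1, 2]
Total weight: 8 <= 8, total value: 25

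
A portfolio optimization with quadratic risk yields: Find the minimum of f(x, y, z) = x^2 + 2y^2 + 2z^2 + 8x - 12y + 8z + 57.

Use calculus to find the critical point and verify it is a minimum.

f(x,y,z) = x^2 + 2y^2 + 2z^2 + 8x - 12y + 8z + 57
df/dx = 2x + (8) = 0 => x = -4
df/dy = 4y + (-12) = 0 => y = 3
df/dz = 4z + (8) = 0 => z = -2
f(-4,3,-2) = 1*(-4)^2 + 2*(3)^2 + 2*(-2)^2 + 8*(-4) + -12*(3) + 8*(-2) + 57 = 15
Hessian is diagonal with entries 2, 4, 4 > 0, confirmed minimum.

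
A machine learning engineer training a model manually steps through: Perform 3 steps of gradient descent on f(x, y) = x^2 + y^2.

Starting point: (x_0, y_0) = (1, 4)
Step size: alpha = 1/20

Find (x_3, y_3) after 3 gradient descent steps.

f(x,y) = x^2 + y^2
grad_x = 2x + 0y, grad_y = 2y + 0x
Step 1: grad = (2, 8), (9/10, 18/5)
Step 2: grad = (9/5, 36/5), (81/100, 81/25)
Step 3: grad = (81/50, 162/25), (729/1000, 729/250)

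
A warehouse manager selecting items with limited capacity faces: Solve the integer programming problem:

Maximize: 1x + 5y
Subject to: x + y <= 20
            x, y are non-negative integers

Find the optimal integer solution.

Objective: 1x + 5y, constraint: x + y <= 20
Coefficient of y is 5 > coefficient of x is 1, so allocate the entire budget to y.
Optimal: x = 0, y = 20, value = 100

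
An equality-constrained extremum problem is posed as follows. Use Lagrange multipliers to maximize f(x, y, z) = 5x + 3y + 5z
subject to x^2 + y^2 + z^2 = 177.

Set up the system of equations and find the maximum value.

Lagrange conditions: 5 = 2*lambda*x, 3 = 2*lambda*y, 5 = 2*lambda*z
So x:5 = y:3 = z:5, i.e. x = 5t, y = 3t, z = 5t
Constraint: t^2*(5^2 + 3^2 + 5^2) = 177
  t^2 * 59 = 177  =>  t = sqrt(3)
Maximum = 5*5t + 3*3t + 5*5t = 59*sqrt(3) = sqrt(10443)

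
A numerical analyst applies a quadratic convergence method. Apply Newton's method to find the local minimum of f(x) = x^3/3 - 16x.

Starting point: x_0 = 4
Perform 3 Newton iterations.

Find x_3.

f(x) = x^3/3 - 16x
f'(x) = x^2 - 16, f''(x) = 2x
Newton update: x_{n+1} = x_n - (x_n^2 - 16)/(2*x_n)
Step 1: x_0 = 4, f'=0, f''=8, x_1 = 4
Step 2: x_1 = 4, f'=0, f''=8, x_2 = 4
Step 3: x_2 = 4, f'=0, f''=8, x_3 = 4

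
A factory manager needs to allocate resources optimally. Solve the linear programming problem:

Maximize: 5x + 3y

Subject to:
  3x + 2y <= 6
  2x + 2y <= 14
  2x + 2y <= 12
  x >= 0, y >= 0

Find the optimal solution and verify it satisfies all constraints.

Feasible vertices: (0, 0), (0, 3), (2, 0)
Objective 5x + 3y at each vertex:
  (0, 0): 0
  (0, 3): 9
  (2, 0): 10
Maximum is 10 at (2, 0).
Verify constraints at (x, y) = (2, 0):
  3*2 + 2*0 = 6 <= 6 (active)
  2*2 + 2*0 = 4 <= 14
  2*2 + 2*0 = 4 <= 12
  x = 2 >= 0, y = 0 >= 0. All constraints satisfied.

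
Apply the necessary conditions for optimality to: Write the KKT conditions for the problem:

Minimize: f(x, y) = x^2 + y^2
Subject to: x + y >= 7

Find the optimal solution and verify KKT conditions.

KKT conditions for min x^2 + y^2 s.t. x + y >= 7:
Stationarity: 2x = mu, 2y = mu
So x = y = mu/2.
Complementary slackness: mu*(x + y - 7) = 0
Primal feasibility: x + y >= 7; dual feasibility: mu >= 0
If mu = 0 then x = y = 0, but 0 + 0 < 7 is infeasible, so the constraint is active.
Constraint active: x + y = 2*(mu/2) = 7 => mu = 7
x = y = 7/2, f = 49/2
Verify: stationarity 2*(7/2) = 7 = mu; primal 7/2 + 7/2 = 7 >= 7; dual mu = 7 >= 0; complementary slackness 7*(7 - 7) = 0. All KKT conditions hold.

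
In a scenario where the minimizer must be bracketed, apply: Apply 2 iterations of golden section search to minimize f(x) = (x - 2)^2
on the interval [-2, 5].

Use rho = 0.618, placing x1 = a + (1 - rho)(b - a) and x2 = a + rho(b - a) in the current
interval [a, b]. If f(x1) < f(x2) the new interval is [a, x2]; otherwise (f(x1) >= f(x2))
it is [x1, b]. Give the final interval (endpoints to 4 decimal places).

Golden section search for min of f(x) = (x - 2)^2 on [-2, 5].
Each step: x1 = a + (1 - rho)(b - a), x2 = a + rho(b - a); if f(x1) < f(x2) keep [a, x2], otherwise keep [x1, b].
Step 1: [-2.0000, 5.0000], x1=0.6740 (f=1.7583), x2=2.3260 (f=0.1063); f(x1) > f(x2) => keep [0.6740, 5.0000]
Step 2: [0.6740, 5.0000], x1=2.3265 (f=0.1066), x2=3.3475 (f=1.8157); f(x1) < f(x2) => keep [0.6740, 3.3475]
Final interval: [0.6740, 3.3475]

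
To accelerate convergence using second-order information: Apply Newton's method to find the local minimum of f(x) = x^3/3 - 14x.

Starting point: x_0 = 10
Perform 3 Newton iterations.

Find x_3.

f(x) = x^3/3 - 14x
f'(x) = x^2 - 14, f''(x) = 2x
Newton update: x_{n+1} = x_n - (x_n^2 - 14)/(2*x_n)
Step 1: x_0 = 10, f'=86, f''=20, x_1 = 57/10
Step 2: x_1 = 57/10, f'=1849/100, f''=57/5, x_2 = 4649/1140
Step 3: x_2 = 4649/1140, f'=3418801/1299600, f''=4649/570, x_3 = 39807601/10599720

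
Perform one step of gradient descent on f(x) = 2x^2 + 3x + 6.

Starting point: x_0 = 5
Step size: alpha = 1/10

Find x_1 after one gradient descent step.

f(x) = 2x^2 + 3x + 6
f'(x) = 4x + 3
f'(5) = 4*5 + (3) = 23
x_1 = x_0 - alpha * f'(x_0) = 5 - 1/10 * 23 = 27/10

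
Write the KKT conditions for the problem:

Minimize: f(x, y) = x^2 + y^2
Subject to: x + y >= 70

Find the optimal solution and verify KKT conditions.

KKT conditions for min x^2 + y^2 s.t. x + y >= 70:
Stationarity: 2x = mu, 2y = mu
So x = y = mu/2.
Complementary slackness: mu*(x + y - 70) = 0
Primal feasibility: x + y >= 70; dual feasibility: mu >= 0
If mu = 0 then x = y = 0, but 0 + 0 < 70 is infeasible, so the constraint is active.
Constraint active: x + y = 2*(mu/2) = 70 => mu = 70
x = y = 35, f = 2450
Verify: stationarity 2*35 = 70 = mu; primal 35 + 35 = 70 >= 70; dual mu = 70 >= 0; complementary slackness 70*(70 - 70) = 0. All KKT conditions hold.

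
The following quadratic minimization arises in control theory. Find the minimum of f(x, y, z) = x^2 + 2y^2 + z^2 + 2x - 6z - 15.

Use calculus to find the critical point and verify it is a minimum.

f(x,y,z) = x^2 + 2y^2 + z^2 + 2x - 6z - 15
df/dx = 2x + (2) = 0 => x = -1
df/dy = 4y + (0) = 0 => y = 0
df/dz = 2z + (-6) = 0 => z = 3
f(-1,0,3) = 1*(-1)^2 + 2*(0)^2 + 1*(3)^2 + 2*(-1) + -6*(3) + -15 = -25
Hessian is diagonal with entries 2, 4, 2 > 0, confirmed minimum.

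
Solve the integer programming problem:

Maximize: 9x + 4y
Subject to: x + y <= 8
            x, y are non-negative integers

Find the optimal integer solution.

Objective: 9x + 4y, constraint: x + y <= 8
Coefficient of x is 9 >= coefficient of y is 4, so allocate the entire budget to x.
Optimal: x = 8, y = 0, value = 72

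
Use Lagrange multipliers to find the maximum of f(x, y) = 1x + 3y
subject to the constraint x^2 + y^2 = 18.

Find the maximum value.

Set up Lagrange conditions: grad f = lambda * grad g
  1 = 2*lambda*x
  3 = 2*lambda*y
From these: x/y = 1/3, so x = 1t, y = 3t for some t.
Substitute into constraint: (1t)^2 + (3t)^2 = 18
  t^2 * 10 = 18
  t = sqrt(18/10)
Maximum = 1*x + 3*y = (1^2 + 3^2)*t = 10 * sqrt(18/10) = sqrt(180)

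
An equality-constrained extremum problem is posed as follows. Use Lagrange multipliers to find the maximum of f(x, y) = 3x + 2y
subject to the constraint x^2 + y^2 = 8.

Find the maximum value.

Set up Lagrange conditions: grad f = lambda * grad g
  3 = 2*lambda*x
  2 = 2*lambda*y
From these: x/y = 3/2, so x = 3t, y = 2t for some t.
Substitute into constraint: (3t)^2 + (2t)^2 = 8
  t^2 * 13 = 8
  t = sqrt(8/13)
Maximum = 3*x + 2*y = (3^2 + 2^2)*t = 13 * sqrt(8/13) = sqrt(104)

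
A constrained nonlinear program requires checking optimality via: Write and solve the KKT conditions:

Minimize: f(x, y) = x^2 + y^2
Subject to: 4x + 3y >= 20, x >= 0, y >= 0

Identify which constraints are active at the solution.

KKT conditions for min x^2 + y^2 s.t. 4x + 3y >= 20, x >= 0, y >= 0:
Stationarity: 2x = mu*4 + mu_x, 2y = mu*3 + mu_y, with mu, mu_x, mu_y >= 0
Complementary slackness: mu*(4x + 3y - 20) = 0, mu_x*x = 0, mu_y*y = 0
(0, 0) is infeasible (4*0 + 3*0 < 20), so if mu = 0 stationarity would force x = mu_x/2 >= 0, y = mu_y/2 >= 0 with mu_x*x = mu_y*y = 0, i.e. x = y = 0: contradiction. Hence mu > 0 and 4x + 3y = 20 is active.
Try x > 0, y > 0 (so mu_x = mu_y = 0): x = 4*mu/2, y = 3*mu/2
Substitute: 4*(4*mu/2) + 3*(3*mu/2) = 20
  mu*25/2 = 20 => mu = 8/5
x* = 16/5 > 0, y* = 12/5 > 0, consistent with mu_x = mu_y = 0.
f is convex and the constraints are linear, so this KKT point is the global minimum.
f* = 16
Active constraints: 4x + 3y >= 20 (holds with equality, mu = 8/5 > 0); x >= 0 and y >= 0 are inactive (mu_x = mu_y = 0).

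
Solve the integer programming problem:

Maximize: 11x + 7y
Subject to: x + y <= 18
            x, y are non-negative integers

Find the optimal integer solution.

Objective: 11x + 7y, constraint: x + y <= 18
Coefficient of x is 11 >= coefficient of y is 7, so allocate the entire budget to x.
Optimal: x = 18, y = 0, value = 198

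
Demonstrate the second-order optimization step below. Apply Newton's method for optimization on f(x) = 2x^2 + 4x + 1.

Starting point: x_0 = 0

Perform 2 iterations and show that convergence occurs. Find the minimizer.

f(x) = 2x^2 + 4x + 1, f'(x) = 4x + (4), f''(x) = 4
Step 1: f'(0) = 4, x_1 = 0 - 4/4 = -1
Step 2: f'(-1) = 0, x_2 = -1 (converged)
Newton's method converges in 1 step for quadratics.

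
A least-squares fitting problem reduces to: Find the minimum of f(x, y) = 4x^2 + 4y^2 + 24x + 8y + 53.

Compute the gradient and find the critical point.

f(x,y) = 4x^2 + 4y^2 + 24x + 8y + 53
df/dx = 8x + (24) = 0  =>  x = -3
df/dy = 8y + (8) = 0  =>  y = -1
f(-3, -1) = 4*(-3)^2 + 4*(-1)^2 + 24*(-3) + 8*(-1) + 53 = 13
Hessian is diagonal with entries 8, 8 > 0, so this is a minimum.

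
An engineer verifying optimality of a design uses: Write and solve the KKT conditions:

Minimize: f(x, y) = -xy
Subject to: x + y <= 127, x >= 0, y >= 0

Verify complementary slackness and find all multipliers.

Problem: min -xy s.t. x + y <= 127 (multiplier lambda), x >= 0 (mu_x), y >= 0 (mu_y)
KKT stationarity: -y + lambda - mu_x = 0, -x + lambda - mu_y = 0, with lambda, mu_x, mu_y >= 0
Complementary slackness: lambda*(x + y - 127) = 0, mu_x*x = 0, mu_y*y = 0
If lambda = 0: y = -mu_x <= 0 and x = -mu_y <= 0 force x = y = 0 with f = 0; but x = y = 127/2 is feasible with f = -16129/4 < 0, so this is not the minimum. Hence lambda > 0 and x + y = 127.
Try x > 0, y > 0 (so mu_x = mu_y = 0): y = lambda, x = lambda => x = y = lambda
x + y = 127 => 2*lambda = 127 => lambda = 127/2
x* = y* = 127/2 > 0, consistent with mu_x = mu_y = 0.
(Any feasible point with x = 0 or y = 0 has f = 0 > -16129/4, so the minimum is not on those boundaries.)
min(-xy) = -16129/4 (i.e. max xy = 16129/4)
Multipliers: lambda = 127/2, mu_x = 0, mu_y = 0
Complementary slackness: lambda*(x + y - 127) = 127/2*(127/2 + 127/2 - 127) = 0, mu_x*x = 0*127/2 = 0, mu_y*y = 0*127/2 = 0. Satisfied.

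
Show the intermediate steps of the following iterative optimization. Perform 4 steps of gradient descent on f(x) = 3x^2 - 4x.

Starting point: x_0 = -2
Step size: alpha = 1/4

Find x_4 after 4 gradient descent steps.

f(x) = 3x^2 - 4x, f'(x) = 6x + (-4)
Step 1: f'(-2) = -16, x_1 = -2 - 1/4 * -16 = 2
Step 2: f'(2) = 8, x_2 = 2 - 1/4 * 8 = 0
Step 3: f'(0) = -4, x_3 = 0 - 1/4 * -4 = 1
Step 4: f'(1) = 2, x_4 = 1 - 1/4 * 2 = 1/2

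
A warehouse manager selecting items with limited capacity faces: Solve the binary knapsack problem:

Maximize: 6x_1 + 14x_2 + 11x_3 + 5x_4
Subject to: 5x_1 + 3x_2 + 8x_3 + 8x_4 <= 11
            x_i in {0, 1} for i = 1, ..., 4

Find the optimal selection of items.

Items: item 1 (v=6, w=5), item 2 (v=14, w=3), item 3 (v=11, w=8), item 4 (v=5, w=8)
Capacity: 11
Checking all 16 subsets (w = total weight, v = total value):
  {}: w = 0, v = 0
  {1}: w = 5, v = 6
  {2}: w = 3, v = 14
  {3}: w = 8, v = 11
  {4}: w = 8, v = 5
  {1, 2}: w = 8, v = 20
  {1, 3}: w = 13 > 11, infeasible
  {1, 4}: w = 13 > 11, infeasible
  {2, 3}: w = 11, v = 25
  {2, 4}: w = 11, v = 19
  {3, 4}: w = 16 > 11, infeasible
  {1, 2, 3}: w = 16 > 11, infeasible
  {1, 2, 4}: w = 16 > 11, infeasible
  {1, 3, 4}: w = 21 > 11, infeasible
  {2, 3, 4}: w = 19 > 11, infeasible
  {1, 2, 3, 4}: w = 24 > 11, infeasible
Best feasible subset: items [2, 3]
Total weight: 11 <= 11, total value: 25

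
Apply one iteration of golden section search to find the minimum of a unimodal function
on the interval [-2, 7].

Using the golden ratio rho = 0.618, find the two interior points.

Golden section search on [-2, 7].
Golden ratio rho = 0.618 (approx).
Interior points:
  x_1 = -2 + (1-0.618)*9 = 1.4380
  x_2 = -2 + 0.618*9 = 3.5620
Compare f(x_1) and f(x_2) to determine which subinterval to keep.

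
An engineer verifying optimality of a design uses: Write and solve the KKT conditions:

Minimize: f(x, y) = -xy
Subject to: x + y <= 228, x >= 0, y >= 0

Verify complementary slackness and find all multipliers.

Problem: min -xy s.t. x + y <= 228 (multiplier lambda), x >= 0 (mu_x), y >= 0 (mu_y)
KKT stationarity: -y + lambda - mu_x = 0, -x + lambda - mu_y = 0, with lambda, mu_x, mu_y >= 0
Complementary slackness: lambda*(x + y - 228) = 0, mu_x*x = 0, mu_y*y = 0
If lambda = 0: y = -mu_x <= 0 and x = -mu_y <= 0 force x = y = 0 with f = 0; but x = y = 114 is feasible with f = -12996 < 0, so this is not the minimum. Hence lambda > 0 and x + y = 228.
Try x > 0, y > 0 (so mu_x = mu_y = 0): y = lambda, x = lambda => x = y = lambda
x + y = 228 => 2*lambda = 228 => lambda = 114
x* = y* = 114 > 0, consistent with mu_x = mu_y = 0.
(Any feasible point with x = 0 or y = 0 has f = 0 > -12996, so the minimum is not on those boundaries.)
min(-xy) = -12996 (i.e. max xy = 12996)
Multipliers: lambda = 114, mu_x = 0, mu_y = 0
Complementary slackness: lambda*(x + y - 228) = 114*(114 + 114 - 228) = 0, mu_x*x = 0*114 = 0, mu_y*y = 0*114 = 0. Satisfied.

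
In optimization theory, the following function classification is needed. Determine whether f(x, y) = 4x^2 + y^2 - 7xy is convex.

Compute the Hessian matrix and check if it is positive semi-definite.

f(x,y) = 4x^2 + y^2 - 7xy
Hessian H = [[8, -7], [-7, 2]]
trace(H) = 10, det(H) = -33
Eigenvalues: (10 +/- sqrt(232)) / 2 = 12.62, -2.616
Since not both eigenvalues positive, f is neither convex nor concave.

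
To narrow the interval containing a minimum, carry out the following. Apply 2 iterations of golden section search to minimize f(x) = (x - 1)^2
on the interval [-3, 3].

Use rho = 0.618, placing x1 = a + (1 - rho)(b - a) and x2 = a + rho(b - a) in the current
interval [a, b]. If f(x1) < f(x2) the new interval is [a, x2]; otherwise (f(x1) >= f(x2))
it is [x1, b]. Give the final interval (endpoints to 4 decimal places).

Golden section search for min of f(x) = (x - 1)^2 on [-3, 3].
Each step: x1 = a + (1 - rho)(b - a), x2 = a + rho(b - a); if f(x1) < f(x2) keep [a, x2], otherwise keep [x1, b].
Step 1: [-3.0000, 3.0000], x1=-0.7080 (f=2.9173), x2=0.7080 (f=0.0853); f(x1) > f(x2) => keep [-0.7080, 3.0000]
Step 2: [-0.7080, 3.0000], x1=0.7085 (f=0.0850), x2=1.5835 (f=0.3405); f(x1) < f(x2) => keep [-0.7080, 1.5835]
Final interval: [-0.7080, 1.5835]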